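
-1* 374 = -374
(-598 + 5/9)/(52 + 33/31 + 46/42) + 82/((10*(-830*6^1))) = -1614326713/146320700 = -11.03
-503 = -503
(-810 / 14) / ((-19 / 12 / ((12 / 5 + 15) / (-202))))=-42282 / 13433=-3.15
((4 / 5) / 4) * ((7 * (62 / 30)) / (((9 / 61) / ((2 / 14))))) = 1891 / 675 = 2.80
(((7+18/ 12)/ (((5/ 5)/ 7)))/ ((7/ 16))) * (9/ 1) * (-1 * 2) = -2448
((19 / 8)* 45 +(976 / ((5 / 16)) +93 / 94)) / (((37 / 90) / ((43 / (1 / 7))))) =444744657 / 188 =2365663.07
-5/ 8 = -0.62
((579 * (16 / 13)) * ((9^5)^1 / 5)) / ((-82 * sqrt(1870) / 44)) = -547029936 * sqrt(1870) / 226525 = -104427.71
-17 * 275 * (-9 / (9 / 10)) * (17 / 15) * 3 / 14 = 79475 / 7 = 11353.57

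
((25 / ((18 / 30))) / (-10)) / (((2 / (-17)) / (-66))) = -4675 / 2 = -2337.50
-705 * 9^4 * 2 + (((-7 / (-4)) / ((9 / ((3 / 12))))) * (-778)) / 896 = -85257308549 / 9216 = -9251010.04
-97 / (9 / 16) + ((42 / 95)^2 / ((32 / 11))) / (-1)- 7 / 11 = -173.15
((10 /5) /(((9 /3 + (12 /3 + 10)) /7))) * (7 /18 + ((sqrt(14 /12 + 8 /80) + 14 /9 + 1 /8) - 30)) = -14077 /612 + 14 * sqrt(285) /255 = -22.07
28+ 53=81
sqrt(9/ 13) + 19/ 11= 3 * sqrt(13)/ 13 + 19/ 11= 2.56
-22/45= -0.49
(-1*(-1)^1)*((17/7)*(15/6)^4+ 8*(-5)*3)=-2815/112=-25.13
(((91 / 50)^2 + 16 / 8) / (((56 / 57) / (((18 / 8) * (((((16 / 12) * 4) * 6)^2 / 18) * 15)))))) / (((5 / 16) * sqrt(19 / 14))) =7649856 * sqrt(266) / 4375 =28517.80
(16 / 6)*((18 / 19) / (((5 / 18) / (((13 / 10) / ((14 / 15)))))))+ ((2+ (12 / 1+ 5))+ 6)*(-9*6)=-889326 / 665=-1337.33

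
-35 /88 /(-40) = 7 /704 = 0.01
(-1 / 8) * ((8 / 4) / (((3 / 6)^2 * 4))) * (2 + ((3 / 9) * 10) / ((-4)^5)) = -3067 / 6144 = -0.50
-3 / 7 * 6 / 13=-18 / 91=-0.20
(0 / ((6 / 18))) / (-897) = 0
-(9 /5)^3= -729 /125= -5.83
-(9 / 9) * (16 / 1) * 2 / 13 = -32 / 13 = -2.46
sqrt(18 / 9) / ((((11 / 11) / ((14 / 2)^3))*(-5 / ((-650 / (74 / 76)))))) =1694420*sqrt(2) / 37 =64764.10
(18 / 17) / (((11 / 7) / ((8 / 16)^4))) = 63 / 1496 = 0.04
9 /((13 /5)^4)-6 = -165741 /28561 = -5.80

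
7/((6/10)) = 35/3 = 11.67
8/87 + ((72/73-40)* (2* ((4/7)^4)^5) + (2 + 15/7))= 2145490934678477860829/506760683256133818351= 4.23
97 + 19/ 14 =1377/ 14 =98.36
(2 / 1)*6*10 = 120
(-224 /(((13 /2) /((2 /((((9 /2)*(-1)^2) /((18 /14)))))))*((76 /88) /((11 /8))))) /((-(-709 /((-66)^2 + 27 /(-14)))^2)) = 553361794128 /467996011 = 1182.41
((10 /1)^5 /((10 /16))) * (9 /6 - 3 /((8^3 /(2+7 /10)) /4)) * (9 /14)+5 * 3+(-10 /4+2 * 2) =1034553 /7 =147793.29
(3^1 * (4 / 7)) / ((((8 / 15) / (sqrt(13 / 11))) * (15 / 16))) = 24 * sqrt(143) / 77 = 3.73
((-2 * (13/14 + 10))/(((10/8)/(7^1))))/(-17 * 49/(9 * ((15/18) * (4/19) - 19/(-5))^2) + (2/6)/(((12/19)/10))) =14141118024/66851975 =211.53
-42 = -42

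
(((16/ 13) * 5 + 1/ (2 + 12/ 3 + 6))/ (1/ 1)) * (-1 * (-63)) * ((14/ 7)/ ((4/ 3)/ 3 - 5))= -183897/ 1066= -172.51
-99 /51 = -33 /17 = -1.94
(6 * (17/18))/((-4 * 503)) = -17/6036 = -0.00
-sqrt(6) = -2.45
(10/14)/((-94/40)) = -100/329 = -0.30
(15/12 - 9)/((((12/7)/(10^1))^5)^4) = -235897088549229815578460693359375/14624633760251904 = -16130119387356649.54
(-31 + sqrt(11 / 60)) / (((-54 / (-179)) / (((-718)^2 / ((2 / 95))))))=-67940263555 / 27 + 438324281 * sqrt(165) / 162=-2481550641.95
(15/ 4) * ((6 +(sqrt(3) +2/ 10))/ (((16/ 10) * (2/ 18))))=167.32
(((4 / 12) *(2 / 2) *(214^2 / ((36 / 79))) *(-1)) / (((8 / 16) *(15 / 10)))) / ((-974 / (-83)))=-150142186 / 39447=-3806.18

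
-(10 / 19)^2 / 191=-100 / 68951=-0.00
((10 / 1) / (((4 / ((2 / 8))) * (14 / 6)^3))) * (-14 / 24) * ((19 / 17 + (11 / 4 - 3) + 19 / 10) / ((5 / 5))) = -8469 / 106624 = -0.08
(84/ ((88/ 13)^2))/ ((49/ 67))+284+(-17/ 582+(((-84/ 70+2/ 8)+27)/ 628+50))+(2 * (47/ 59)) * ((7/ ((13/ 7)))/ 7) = 337.38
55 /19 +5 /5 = 74 /19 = 3.89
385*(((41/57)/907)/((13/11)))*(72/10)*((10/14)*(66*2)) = 39291120/224029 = 175.38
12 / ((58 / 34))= 7.03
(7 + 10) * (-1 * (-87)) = 1479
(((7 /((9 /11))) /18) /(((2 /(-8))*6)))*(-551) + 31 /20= 856073 /4860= 176.15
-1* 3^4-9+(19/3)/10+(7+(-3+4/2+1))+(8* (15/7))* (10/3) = -5297/210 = -25.22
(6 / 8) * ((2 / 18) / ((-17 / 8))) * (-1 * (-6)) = -4 / 17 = -0.24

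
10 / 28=5 / 14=0.36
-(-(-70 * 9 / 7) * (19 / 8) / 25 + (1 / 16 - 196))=14991 / 80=187.39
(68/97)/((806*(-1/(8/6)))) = -136/117273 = -0.00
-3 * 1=-3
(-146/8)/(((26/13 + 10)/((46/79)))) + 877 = 1661113/1896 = 876.11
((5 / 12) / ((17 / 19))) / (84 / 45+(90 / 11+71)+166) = 5225 / 2771884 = 0.00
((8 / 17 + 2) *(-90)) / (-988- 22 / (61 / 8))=6405 / 28543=0.22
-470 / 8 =-235 / 4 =-58.75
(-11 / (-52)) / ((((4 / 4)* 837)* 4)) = 11 / 174096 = 0.00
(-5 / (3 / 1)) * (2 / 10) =-1 / 3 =-0.33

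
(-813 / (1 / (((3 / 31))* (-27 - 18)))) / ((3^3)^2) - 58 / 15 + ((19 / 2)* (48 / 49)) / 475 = 345041 / 341775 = 1.01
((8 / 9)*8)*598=4252.44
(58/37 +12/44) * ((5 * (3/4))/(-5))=-2247/1628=-1.38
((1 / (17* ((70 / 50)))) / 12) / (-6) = -5 / 8568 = -0.00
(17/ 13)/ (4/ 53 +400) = 901/ 275652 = 0.00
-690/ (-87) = 230/ 29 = 7.93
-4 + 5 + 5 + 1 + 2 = 9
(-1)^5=-1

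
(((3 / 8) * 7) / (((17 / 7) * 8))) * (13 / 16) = 1911 / 17408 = 0.11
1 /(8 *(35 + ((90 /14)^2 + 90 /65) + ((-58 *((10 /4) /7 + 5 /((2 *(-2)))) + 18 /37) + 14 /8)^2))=1744106 /41804257965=0.00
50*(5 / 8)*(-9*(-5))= 5625 / 4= 1406.25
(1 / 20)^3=0.00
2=2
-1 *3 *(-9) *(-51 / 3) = -459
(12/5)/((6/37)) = 74/5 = 14.80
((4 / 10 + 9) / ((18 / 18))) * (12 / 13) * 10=1128 / 13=86.77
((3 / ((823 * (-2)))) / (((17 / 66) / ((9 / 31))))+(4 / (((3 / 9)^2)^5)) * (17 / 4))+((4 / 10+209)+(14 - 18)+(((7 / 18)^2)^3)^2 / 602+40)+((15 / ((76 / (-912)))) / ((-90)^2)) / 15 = 1083144988279468457846396176007 / 1078745436704616333926400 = 1004078.40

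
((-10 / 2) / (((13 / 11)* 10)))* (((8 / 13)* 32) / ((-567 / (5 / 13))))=7040 / 1245699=0.01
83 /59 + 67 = 4036 /59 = 68.41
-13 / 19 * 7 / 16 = -91 / 304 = -0.30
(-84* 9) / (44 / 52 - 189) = 4914 / 1223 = 4.02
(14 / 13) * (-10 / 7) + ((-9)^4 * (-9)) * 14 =-10746938 / 13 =-826687.54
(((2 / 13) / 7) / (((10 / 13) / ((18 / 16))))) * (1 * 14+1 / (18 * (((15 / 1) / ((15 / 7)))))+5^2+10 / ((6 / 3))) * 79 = 87611 / 784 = 111.75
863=863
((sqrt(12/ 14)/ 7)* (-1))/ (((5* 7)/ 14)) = -2* sqrt(42)/ 245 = -0.05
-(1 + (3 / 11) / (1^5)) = -14 / 11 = -1.27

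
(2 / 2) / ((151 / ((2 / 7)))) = 2 / 1057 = 0.00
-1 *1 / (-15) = 1 / 15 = 0.07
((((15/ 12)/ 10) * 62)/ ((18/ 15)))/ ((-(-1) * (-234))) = -155/ 5616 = -0.03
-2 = -2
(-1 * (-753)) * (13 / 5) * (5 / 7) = 9789 / 7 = 1398.43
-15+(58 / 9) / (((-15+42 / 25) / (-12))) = -9185 / 999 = -9.19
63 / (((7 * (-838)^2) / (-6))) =-27 / 351122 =-0.00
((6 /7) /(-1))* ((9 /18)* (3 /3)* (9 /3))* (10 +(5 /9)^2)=-835 /63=-13.25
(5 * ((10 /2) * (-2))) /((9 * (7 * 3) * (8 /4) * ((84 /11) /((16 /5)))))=-220 /3969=-0.06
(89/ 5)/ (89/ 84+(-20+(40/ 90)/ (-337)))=-7558236/ 8043065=-0.94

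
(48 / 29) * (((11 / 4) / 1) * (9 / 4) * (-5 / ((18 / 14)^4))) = -132055 / 7047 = -18.74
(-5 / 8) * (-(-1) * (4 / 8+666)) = -416.56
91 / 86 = 1.06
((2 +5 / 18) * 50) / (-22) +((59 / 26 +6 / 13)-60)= -62.45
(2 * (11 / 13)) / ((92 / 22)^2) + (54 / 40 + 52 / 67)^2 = 4.62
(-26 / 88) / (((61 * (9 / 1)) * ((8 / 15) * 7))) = -65 / 450912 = -0.00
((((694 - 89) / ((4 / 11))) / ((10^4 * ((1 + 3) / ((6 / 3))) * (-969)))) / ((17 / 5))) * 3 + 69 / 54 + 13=2257887221 / 158140800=14.28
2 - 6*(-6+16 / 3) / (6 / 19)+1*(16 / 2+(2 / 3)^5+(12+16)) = 12344 / 243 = 50.80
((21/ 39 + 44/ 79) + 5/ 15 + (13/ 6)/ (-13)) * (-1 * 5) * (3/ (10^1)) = -1.89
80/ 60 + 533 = 1603/ 3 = 534.33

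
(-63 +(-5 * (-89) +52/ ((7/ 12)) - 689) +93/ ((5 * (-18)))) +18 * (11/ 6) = -39037/ 210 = -185.89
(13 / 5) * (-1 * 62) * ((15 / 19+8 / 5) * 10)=-365924 / 95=-3851.83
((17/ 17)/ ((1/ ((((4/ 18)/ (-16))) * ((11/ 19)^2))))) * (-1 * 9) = 121/ 2888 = 0.04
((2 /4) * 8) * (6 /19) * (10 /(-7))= -240 /133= -1.80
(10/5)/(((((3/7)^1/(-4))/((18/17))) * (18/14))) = -784/51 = -15.37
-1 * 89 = -89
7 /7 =1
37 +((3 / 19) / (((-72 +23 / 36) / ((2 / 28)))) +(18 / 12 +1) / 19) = 37.13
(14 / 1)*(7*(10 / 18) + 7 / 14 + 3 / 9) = 595 / 9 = 66.11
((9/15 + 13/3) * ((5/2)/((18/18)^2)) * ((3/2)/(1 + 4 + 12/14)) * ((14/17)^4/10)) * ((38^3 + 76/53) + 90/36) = 7234519804582/907455665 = 7972.31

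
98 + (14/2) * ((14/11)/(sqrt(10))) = 49 * sqrt(10)/55 + 98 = 100.82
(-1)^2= 1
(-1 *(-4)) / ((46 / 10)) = 20 / 23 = 0.87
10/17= 0.59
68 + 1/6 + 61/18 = 71.56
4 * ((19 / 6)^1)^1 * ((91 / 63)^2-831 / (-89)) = 144.70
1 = 1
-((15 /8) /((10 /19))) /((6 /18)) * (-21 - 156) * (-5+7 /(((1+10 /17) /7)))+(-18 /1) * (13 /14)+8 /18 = 24639227 /504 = 48887.36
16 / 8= 2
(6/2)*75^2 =16875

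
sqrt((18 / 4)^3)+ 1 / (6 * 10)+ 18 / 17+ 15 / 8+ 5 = 16219 / 2040+ 27 * sqrt(2) / 4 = 17.50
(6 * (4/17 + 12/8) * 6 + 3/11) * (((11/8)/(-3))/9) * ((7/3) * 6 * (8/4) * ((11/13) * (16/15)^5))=-157887758336/1510396875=-104.53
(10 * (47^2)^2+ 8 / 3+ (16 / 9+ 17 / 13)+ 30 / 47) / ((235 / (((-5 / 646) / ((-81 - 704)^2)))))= -268333693331 / 102885319151550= -0.00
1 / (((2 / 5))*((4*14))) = 5 / 112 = 0.04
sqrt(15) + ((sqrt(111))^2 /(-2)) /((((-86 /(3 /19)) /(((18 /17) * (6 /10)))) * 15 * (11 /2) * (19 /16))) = 3.87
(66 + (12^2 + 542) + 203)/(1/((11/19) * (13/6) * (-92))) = -6281990/57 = -110210.35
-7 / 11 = -0.64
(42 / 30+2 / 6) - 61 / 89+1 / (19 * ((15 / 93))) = 34858 / 25365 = 1.37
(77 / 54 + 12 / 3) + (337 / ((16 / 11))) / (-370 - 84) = 964087 / 196128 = 4.92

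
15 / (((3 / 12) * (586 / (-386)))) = -11580 / 293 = -39.52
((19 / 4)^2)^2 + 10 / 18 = 1174169 / 2304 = 509.62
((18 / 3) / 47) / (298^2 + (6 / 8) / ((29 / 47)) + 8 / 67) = 15544 / 10813055987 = 0.00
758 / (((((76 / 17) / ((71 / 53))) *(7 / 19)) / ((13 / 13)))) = 457453 / 742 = 616.51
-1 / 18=-0.06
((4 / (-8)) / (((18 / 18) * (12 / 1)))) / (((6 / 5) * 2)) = -0.02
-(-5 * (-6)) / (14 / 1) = -15 / 7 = -2.14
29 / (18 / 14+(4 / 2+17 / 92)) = 8.36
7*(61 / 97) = 427 / 97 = 4.40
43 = 43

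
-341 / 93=-11 / 3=-3.67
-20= -20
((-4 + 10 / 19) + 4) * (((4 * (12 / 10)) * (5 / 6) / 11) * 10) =400 / 209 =1.91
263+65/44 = 11637/44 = 264.48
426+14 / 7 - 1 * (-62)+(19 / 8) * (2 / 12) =490.40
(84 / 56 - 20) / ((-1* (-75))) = -37 / 150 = -0.25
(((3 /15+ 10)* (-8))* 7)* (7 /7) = -571.20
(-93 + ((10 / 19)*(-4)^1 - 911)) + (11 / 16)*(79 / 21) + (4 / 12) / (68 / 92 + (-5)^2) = -118518073 / 118104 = -1003.51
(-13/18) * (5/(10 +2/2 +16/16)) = -65/216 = -0.30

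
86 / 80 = 43 / 40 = 1.08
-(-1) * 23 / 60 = 23 / 60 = 0.38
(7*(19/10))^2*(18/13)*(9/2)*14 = 10029663/650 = 15430.25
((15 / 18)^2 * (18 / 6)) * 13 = 325 / 12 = 27.08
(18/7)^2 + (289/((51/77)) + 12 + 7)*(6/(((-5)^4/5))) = 174368/6125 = 28.47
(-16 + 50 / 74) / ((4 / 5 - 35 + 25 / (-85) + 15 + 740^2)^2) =-455175 / 8906211890684557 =-0.00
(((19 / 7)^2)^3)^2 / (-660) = -2213314919066161 / 9135249552660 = -242.28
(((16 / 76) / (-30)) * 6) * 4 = -0.17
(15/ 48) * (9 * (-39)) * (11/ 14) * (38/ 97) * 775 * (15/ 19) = -224420625/ 10864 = -20657.27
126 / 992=63 / 496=0.13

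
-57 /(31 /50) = -2850 /31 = -91.94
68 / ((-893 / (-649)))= 44132 / 893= 49.42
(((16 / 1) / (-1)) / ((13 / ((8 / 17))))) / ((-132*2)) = 16 / 7293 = 0.00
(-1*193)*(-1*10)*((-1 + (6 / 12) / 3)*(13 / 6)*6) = -62725 / 3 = -20908.33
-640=-640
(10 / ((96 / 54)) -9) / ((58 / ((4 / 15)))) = -9 / 580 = -0.02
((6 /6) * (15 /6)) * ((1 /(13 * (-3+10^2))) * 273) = 105 /194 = 0.54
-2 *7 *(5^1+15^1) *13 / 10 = -364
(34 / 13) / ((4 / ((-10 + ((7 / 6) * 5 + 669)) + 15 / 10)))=33983 / 78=435.68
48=48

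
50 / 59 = 0.85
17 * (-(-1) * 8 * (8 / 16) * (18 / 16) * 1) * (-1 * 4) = -306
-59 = -59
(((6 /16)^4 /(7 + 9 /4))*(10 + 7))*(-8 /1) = -1377 /4736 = -0.29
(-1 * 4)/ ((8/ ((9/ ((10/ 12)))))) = -27/ 5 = -5.40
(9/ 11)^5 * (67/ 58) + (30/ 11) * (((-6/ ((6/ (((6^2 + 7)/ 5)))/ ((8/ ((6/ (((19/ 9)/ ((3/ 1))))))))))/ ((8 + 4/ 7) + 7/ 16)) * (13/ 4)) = -1912501758743/ 254475718794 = -7.52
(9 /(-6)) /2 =-3 /4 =-0.75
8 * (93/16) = 93/2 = 46.50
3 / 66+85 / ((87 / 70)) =130987 / 1914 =68.44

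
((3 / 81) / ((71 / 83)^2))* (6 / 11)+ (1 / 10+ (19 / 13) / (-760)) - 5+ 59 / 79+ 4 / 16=-79493543599 / 20501343720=-3.88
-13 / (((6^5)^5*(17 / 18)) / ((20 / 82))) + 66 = 36329169720911836741567 / 550441965468361162752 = 66.00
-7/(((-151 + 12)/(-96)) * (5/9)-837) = 6048/722473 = 0.01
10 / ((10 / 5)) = 5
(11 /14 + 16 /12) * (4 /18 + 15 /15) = 979 /378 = 2.59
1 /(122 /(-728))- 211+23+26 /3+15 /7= -183.16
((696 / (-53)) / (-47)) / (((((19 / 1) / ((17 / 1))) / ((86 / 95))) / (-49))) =-49860048 / 4496255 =-11.09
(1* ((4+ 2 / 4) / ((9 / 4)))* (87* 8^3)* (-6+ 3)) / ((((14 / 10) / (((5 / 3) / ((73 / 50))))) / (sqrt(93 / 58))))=-1920000* sqrt(5394) / 511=-275953.43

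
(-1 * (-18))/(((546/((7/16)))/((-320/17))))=-60/221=-0.27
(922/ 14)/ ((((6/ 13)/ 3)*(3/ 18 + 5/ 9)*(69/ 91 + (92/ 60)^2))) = 12135825/ 63664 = 190.62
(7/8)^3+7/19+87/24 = 45365/9728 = 4.66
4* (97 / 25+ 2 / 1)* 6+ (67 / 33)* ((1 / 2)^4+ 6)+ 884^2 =10317244459 / 13200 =781609.43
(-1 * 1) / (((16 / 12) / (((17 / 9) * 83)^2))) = -18434.45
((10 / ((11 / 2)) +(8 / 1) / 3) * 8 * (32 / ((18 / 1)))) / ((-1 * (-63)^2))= -18944 / 1178793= -0.02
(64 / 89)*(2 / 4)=32 / 89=0.36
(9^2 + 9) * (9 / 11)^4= 590490 / 14641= 40.33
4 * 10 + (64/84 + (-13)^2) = 4405/21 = 209.76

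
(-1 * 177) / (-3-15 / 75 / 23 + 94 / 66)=111.71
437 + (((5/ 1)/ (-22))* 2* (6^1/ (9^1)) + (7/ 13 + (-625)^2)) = 167765699/ 429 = 391062.24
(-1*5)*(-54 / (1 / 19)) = 5130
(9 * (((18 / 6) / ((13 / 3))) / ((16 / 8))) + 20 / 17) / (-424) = -1897 / 187408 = -0.01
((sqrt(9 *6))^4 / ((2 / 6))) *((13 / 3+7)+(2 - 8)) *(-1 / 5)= -46656 / 5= -9331.20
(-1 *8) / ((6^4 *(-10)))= 1 / 1620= 0.00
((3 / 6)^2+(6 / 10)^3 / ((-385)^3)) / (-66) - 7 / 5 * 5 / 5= -2643611403017 / 1883198625000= -1.40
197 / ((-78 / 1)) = -2.53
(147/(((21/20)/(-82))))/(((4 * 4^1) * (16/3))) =-4305/32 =-134.53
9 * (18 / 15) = 10.80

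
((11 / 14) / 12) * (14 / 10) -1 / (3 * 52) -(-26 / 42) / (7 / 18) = 128197 / 76440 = 1.68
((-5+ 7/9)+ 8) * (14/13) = 476/117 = 4.07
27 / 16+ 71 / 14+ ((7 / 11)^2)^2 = 11352149 / 1639792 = 6.92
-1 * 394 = -394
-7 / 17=-0.41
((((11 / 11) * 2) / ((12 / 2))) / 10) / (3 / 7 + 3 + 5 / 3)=7 / 1070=0.01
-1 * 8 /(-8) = 1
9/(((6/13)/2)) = 39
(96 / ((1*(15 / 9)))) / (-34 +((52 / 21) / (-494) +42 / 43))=-2470608 / 1416665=-1.74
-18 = -18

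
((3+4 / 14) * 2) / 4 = 23 / 14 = 1.64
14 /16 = 7 /8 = 0.88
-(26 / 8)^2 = -169 / 16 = -10.56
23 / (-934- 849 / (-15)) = -115 / 4387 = -0.03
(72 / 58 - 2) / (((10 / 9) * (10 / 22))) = -1089 / 725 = -1.50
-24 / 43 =-0.56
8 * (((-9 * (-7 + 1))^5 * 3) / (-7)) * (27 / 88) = -37192366944 / 77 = -483017752.52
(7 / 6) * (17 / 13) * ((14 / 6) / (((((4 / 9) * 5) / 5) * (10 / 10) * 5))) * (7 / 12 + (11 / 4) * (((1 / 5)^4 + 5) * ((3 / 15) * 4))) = 361944331 / 19500000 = 18.56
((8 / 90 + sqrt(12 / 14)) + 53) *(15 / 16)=15 *sqrt(42) / 112 + 2389 / 48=50.64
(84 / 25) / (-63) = -4 / 75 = -0.05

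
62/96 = 31/48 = 0.65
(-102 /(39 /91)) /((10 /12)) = -1428 /5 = -285.60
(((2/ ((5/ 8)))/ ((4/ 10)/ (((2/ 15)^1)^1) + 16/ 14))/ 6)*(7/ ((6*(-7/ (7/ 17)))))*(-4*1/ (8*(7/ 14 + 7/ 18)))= 49/ 9860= 0.00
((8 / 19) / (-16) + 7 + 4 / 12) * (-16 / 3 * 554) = -3691856 / 171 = -21589.80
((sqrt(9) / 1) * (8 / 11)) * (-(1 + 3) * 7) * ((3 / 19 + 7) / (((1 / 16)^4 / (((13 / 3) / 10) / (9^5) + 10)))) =-17683612199550976 / 61706205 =-286577536.24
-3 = -3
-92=-92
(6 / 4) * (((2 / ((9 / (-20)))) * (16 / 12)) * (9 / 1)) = -80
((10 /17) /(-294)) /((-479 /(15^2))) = 375 /399007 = 0.00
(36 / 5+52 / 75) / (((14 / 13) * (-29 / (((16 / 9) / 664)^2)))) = -15392 / 8495687025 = -0.00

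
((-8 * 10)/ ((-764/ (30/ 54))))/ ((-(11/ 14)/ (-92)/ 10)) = 1288000/ 18909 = 68.12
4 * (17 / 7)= 68 / 7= 9.71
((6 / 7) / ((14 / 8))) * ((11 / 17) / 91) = 264 / 75803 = 0.00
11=11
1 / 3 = 0.33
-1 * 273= -273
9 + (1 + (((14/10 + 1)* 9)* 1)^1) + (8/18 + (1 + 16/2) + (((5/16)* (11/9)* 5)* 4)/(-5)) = 2371/60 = 39.52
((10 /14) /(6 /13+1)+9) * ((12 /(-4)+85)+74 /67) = 7026816 /8911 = 788.56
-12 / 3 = -4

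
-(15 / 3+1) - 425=-431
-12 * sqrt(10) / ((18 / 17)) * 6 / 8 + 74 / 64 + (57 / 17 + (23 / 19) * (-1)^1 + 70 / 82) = 1759655 / 423776 - 17 * sqrt(10) / 2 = -22.73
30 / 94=15 / 47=0.32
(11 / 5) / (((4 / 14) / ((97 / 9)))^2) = 5071451 / 1620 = 3130.53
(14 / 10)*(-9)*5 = -63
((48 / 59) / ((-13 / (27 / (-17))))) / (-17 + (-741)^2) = 162 / 894905687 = 0.00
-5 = -5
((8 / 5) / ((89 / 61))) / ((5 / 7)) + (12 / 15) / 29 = 100844 / 64525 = 1.56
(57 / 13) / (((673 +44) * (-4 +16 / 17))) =-323 / 161564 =-0.00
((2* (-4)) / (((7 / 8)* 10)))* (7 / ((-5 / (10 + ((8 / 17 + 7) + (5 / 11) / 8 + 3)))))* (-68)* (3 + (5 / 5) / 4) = -1596868 / 275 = -5806.79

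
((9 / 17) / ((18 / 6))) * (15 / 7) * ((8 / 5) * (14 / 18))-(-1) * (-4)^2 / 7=2.76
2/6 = 1/3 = 0.33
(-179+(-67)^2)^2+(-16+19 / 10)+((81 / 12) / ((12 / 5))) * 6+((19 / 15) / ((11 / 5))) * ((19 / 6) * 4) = 73561395869 / 3960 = 18576110.07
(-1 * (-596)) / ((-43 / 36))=-21456 / 43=-498.98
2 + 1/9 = 19/9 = 2.11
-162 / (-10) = 81 / 5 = 16.20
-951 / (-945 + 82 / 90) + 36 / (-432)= 29441 / 31863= 0.92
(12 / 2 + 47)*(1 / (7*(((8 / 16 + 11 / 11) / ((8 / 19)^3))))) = 54272 / 144039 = 0.38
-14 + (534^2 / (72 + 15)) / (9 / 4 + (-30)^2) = -361682 / 34887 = -10.37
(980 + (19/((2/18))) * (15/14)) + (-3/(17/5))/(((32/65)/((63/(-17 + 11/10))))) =118098905/100912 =1170.32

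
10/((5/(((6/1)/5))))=12/5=2.40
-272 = -272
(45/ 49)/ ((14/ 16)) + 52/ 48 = 8779/ 4116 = 2.13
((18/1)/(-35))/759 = -6/8855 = -0.00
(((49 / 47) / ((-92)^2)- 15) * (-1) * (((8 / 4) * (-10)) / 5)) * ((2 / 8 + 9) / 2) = -220781627 / 795616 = -277.50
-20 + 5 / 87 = -19.94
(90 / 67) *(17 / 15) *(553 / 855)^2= 10397506 / 16326225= 0.64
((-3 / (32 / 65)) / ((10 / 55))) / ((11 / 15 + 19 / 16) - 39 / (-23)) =-740025 / 79852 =-9.27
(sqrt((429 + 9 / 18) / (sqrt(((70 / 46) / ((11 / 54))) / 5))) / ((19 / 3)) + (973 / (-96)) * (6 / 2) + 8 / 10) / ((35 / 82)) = -194217 / 2800 + 41 * 1518^(1 / 4) * 7^(3 / 4) * sqrt(859) / 4655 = -62.43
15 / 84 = 5 / 28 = 0.18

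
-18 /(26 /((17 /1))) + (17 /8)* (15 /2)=867 /208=4.17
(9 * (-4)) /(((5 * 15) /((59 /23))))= -708 /575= -1.23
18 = 18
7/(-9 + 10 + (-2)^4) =7/17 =0.41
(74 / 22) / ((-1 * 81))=-37 / 891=-0.04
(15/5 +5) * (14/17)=112/17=6.59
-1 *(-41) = 41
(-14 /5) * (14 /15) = -196 /75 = -2.61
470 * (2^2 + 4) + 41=3801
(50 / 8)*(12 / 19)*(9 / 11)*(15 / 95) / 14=2025 / 55594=0.04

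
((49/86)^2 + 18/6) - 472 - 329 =-5899607/7396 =-797.68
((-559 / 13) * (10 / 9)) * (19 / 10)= -817 / 9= -90.78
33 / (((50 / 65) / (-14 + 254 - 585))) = -29601 / 2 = -14800.50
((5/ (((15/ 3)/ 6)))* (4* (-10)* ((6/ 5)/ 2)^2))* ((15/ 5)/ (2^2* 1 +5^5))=-432/ 5215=-0.08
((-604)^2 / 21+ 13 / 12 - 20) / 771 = 1457675 / 64764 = 22.51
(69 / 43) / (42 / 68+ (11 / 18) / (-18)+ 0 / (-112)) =380052 / 138245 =2.75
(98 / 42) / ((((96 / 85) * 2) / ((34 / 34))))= 595 / 576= 1.03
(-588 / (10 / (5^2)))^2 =2160900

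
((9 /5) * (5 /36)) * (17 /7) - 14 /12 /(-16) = 457 /672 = 0.68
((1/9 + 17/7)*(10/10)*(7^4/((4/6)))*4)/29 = 1261.61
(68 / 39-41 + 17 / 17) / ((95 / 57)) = -1492 / 65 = -22.95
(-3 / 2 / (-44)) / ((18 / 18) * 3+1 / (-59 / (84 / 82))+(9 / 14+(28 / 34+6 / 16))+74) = 287861 / 665583963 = 0.00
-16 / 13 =-1.23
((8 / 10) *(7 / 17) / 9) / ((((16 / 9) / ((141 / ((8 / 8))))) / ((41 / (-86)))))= -40467 / 29240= -1.38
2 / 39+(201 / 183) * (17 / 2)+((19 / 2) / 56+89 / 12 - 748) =-194780507 / 266448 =-731.03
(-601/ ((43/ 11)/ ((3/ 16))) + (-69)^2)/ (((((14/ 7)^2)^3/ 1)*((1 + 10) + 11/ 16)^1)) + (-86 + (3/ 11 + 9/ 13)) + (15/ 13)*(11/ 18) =-1565554495/ 20070336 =-78.00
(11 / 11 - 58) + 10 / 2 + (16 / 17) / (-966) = -426980 / 8211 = -52.00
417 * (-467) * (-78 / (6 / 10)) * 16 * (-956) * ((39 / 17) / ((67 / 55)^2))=-598639848096.55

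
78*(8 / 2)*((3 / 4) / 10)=117 / 5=23.40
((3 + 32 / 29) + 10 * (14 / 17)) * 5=30415 / 493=61.69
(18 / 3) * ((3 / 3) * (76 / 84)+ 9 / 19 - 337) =-267826 / 133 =-2013.73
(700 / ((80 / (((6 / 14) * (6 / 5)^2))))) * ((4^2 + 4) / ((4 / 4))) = 108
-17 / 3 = -5.67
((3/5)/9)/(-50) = -0.00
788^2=620944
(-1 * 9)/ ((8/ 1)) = -9/ 8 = -1.12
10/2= 5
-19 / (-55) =0.35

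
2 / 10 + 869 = 4346 / 5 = 869.20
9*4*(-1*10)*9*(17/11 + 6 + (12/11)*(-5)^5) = 121231080/11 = 11021007.27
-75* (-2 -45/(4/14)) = 23925/2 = 11962.50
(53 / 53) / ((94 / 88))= 44 / 47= 0.94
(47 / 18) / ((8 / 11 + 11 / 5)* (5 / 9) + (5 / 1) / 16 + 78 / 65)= 20680 / 24859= 0.83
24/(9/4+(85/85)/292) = 3504/329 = 10.65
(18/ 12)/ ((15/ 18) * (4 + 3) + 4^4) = 0.01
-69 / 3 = -23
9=9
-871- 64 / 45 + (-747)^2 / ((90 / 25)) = 13871707 / 90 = 154130.08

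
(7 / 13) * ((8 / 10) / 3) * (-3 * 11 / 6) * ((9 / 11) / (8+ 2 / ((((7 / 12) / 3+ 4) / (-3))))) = -3171 / 32240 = -0.10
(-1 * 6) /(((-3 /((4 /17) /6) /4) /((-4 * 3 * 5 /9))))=-320 /153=-2.09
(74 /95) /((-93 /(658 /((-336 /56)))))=24346 /26505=0.92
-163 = -163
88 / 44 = 2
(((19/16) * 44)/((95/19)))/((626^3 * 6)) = 209/29437725120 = 0.00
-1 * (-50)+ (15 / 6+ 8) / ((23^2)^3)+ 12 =18356450257 / 296071778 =62.00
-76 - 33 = -109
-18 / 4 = -4.50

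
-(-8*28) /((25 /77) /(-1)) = -17248 /25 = -689.92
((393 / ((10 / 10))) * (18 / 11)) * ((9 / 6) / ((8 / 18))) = 95499 / 44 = 2170.43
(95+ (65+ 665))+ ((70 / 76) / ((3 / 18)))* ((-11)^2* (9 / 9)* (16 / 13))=407055 / 247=1648.00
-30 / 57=-10 / 19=-0.53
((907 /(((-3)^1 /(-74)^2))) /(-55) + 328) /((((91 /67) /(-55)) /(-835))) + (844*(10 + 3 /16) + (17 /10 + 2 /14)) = 5617878259307 /5460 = 1028915432.11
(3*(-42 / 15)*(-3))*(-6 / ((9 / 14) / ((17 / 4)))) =-4998 / 5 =-999.60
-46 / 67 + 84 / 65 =2638 / 4355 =0.61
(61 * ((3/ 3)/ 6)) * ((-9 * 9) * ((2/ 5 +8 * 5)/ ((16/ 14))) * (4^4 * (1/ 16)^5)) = -1164429/ 163840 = -7.11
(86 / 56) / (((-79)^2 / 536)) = 5762 / 43687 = 0.13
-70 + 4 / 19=-1326 / 19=-69.79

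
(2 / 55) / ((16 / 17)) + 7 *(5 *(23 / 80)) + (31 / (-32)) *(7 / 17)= 290291 / 29920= 9.70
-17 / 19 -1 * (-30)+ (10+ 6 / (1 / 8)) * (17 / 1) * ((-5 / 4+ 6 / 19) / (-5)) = 40533 / 190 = 213.33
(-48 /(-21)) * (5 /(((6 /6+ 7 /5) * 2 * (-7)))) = -50 /147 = -0.34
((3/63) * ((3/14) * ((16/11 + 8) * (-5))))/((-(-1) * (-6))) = 130/1617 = 0.08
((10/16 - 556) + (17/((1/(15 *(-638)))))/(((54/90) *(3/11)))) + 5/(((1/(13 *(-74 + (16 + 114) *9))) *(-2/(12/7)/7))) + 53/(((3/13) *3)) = -102393755/72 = -1422135.49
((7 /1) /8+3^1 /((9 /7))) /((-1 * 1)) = -77 /24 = -3.21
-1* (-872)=872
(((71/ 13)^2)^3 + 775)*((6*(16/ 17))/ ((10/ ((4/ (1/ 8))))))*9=1822570825826304/ 410278765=4442274.33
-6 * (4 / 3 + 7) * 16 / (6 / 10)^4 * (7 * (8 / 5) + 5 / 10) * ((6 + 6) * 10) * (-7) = 182000000 / 3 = 60666666.67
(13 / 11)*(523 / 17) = 6799 / 187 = 36.36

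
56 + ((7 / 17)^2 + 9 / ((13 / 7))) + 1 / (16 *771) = 2827859053 / 46346352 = 61.02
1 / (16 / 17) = 17 / 16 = 1.06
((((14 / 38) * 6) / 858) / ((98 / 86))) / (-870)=-43 / 16546530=-0.00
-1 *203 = -203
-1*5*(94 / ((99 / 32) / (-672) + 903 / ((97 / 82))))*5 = -1633945600 / 530758527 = -3.08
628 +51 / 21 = 4413 / 7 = 630.43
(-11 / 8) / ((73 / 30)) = -165 / 292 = -0.57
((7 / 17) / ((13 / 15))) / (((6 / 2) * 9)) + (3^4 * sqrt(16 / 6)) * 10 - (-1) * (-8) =-15877 / 1989 + 540 * sqrt(6) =1314.74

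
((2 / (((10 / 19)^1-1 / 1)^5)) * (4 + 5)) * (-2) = 1509.59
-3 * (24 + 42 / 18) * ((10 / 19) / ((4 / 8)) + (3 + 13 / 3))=-37762 / 57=-662.49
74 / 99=0.75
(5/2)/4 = 5/8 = 0.62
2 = 2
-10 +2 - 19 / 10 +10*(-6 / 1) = -699 / 10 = -69.90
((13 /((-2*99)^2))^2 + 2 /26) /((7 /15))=0.16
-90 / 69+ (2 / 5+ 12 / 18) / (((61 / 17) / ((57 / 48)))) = -20021 / 21045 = -0.95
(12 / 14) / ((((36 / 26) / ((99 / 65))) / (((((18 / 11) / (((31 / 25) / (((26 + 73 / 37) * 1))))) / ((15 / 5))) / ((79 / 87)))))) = 8104050 / 634291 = 12.78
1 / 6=0.17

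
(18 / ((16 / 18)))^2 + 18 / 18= 411.06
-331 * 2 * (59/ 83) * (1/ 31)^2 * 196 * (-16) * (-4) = -489943552/ 79763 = -6142.49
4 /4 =1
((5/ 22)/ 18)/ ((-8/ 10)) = -25/ 1584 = -0.02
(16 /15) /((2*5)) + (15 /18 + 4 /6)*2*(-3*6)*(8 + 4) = -647.89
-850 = -850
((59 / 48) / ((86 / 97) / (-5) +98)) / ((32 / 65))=1859975 / 72873984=0.03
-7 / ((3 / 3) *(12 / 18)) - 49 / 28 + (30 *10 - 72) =215.75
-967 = -967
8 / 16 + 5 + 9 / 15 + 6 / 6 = 71 / 10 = 7.10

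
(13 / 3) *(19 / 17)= 247 / 51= 4.84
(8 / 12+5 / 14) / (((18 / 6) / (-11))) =-473 / 126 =-3.75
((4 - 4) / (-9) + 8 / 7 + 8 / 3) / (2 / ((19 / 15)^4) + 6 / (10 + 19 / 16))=933098360 / 321662943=2.90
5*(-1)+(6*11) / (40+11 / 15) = -2065 / 611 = -3.38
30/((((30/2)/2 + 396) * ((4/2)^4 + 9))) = 4/1345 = 0.00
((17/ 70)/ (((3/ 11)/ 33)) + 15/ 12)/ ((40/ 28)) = 4289/ 200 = 21.44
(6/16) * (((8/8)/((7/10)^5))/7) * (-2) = -75000/117649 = -0.64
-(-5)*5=25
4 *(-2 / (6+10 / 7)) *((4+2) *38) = -3192 / 13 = -245.54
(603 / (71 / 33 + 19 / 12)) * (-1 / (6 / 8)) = -106128 / 493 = -215.27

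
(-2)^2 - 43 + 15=-24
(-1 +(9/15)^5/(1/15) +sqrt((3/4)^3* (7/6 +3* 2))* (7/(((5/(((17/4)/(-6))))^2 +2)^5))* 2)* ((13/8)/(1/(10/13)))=211679359547145* sqrt(86)/24122321953906049483776 +26/125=0.21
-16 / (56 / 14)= -4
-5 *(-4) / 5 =4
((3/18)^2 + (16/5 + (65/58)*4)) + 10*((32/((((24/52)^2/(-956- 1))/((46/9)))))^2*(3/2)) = 1141427707497048323/140940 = 8098678214112.73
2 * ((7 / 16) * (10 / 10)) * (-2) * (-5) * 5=175 / 4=43.75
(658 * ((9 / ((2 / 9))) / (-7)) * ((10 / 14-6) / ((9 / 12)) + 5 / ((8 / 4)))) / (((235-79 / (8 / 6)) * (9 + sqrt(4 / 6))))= 10.03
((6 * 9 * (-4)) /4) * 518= -27972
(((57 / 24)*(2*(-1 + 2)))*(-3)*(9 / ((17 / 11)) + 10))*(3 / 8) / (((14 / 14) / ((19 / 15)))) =-291327 / 2720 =-107.11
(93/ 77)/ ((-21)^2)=31/ 11319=0.00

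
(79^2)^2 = 38950081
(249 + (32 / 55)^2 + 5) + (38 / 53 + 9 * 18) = 66864422 / 160325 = 417.06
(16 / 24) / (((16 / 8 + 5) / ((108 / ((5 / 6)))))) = 432 / 35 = 12.34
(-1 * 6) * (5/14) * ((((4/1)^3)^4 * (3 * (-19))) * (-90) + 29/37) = -47767250534835/259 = -184429538744.54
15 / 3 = 5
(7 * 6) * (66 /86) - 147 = -4935 /43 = -114.77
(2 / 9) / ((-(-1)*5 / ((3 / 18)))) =1 / 135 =0.01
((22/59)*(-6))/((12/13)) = -143/59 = -2.42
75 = 75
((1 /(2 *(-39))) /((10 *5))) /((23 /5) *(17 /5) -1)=-1 /57096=-0.00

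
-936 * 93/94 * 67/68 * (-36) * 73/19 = 1915882956/15181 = 126202.68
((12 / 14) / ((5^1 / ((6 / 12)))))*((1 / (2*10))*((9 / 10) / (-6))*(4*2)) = -9 / 1750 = -0.01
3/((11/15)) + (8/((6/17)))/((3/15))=3875/33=117.42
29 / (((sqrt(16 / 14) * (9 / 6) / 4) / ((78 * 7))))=10556 * sqrt(14)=39496.94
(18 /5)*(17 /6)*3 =153 /5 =30.60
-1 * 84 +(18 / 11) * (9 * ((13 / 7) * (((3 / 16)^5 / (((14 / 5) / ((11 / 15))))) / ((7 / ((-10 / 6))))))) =-30211713867 / 359661568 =-84.00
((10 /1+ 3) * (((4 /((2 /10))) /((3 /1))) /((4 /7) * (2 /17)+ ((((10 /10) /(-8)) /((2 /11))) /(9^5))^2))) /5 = 1841170933195776 /7140934467647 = 257.83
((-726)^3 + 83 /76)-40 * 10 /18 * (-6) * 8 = -87245592679 /228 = -382656108.24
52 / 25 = 2.08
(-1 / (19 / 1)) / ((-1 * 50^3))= 1 / 2375000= 0.00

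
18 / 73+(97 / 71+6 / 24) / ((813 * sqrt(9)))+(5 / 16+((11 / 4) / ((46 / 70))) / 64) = 5169937825 / 8270243584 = 0.63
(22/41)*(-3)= -66/41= -1.61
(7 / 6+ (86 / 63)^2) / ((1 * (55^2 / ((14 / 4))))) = 24053 / 6860700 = 0.00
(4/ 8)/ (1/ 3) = 3/ 2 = 1.50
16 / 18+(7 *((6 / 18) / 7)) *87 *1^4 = 269 / 9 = 29.89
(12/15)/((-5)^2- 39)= -0.06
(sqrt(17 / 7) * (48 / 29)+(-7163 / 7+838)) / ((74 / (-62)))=40207 / 259 - 1488 * sqrt(119) / 7511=153.08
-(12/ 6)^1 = -2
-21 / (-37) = 21 / 37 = 0.57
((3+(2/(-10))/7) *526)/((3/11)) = 5730.90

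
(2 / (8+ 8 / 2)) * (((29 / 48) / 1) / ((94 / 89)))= 2581 / 27072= 0.10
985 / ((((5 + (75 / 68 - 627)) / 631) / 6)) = -253586280 / 42221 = -6006.16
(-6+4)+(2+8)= 8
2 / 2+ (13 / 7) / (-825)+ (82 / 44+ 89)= 1060999 / 11550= 91.86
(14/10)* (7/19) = 49/95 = 0.52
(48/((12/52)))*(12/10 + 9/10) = 2184/5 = 436.80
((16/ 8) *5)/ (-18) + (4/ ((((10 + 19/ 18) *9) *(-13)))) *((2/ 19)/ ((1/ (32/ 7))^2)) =-12189941/ 21676473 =-0.56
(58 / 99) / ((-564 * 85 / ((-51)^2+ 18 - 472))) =-62263 / 2373030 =-0.03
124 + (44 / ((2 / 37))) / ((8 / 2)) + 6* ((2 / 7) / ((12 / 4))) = 4593 / 14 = 328.07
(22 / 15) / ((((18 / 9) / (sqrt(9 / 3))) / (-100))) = -220* sqrt(3) / 3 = -127.02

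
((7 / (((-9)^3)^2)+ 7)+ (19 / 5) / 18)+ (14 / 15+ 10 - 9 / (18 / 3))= 44227736 / 2657205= 16.64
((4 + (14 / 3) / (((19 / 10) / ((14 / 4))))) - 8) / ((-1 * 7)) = -0.66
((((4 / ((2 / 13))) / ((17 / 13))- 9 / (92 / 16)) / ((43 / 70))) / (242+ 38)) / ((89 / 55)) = 0.07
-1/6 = -0.17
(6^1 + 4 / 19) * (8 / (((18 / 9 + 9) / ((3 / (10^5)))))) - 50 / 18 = -32654657 / 11756250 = -2.78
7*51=357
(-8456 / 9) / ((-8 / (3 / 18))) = 1057 / 54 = 19.57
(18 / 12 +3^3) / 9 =19 / 6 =3.17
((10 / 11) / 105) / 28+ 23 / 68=0.34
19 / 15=1.27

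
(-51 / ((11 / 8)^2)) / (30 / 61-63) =66368 / 153791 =0.43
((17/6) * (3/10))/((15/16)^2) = 1088/1125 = 0.97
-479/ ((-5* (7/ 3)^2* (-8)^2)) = 4311/ 15680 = 0.27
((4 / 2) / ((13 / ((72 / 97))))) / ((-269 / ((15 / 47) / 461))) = -2160 / 7349641403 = -0.00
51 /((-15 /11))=-187 /5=-37.40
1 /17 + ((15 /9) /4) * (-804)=-5694 /17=-334.94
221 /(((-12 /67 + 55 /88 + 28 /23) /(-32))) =-4251.82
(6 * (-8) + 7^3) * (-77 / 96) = -22715 / 96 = -236.61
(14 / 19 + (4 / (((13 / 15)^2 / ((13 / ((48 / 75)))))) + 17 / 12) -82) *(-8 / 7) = -167920 / 5187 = -32.37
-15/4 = -3.75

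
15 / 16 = 0.94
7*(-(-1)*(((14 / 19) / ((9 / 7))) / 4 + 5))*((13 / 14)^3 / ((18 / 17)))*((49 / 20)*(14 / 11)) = 459878237 / 5417280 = 84.89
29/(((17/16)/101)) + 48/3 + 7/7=47153/17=2773.71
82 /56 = 41 /28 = 1.46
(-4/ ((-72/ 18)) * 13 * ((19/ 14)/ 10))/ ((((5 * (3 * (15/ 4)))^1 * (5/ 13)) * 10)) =3211/ 393750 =0.01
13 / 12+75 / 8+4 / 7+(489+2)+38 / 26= 1099625 / 2184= 503.49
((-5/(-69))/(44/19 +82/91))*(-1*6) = -8645/63963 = -0.14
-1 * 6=-6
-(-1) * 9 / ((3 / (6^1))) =18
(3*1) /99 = 1 /33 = 0.03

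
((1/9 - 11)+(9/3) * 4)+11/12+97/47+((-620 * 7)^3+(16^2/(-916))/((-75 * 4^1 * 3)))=-791853860257162817/9686700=-81746503995.91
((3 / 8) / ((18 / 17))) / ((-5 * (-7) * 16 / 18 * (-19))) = -51 / 85120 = -0.00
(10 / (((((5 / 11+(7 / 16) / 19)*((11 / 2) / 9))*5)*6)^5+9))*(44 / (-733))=-277604734158766080 / 23798771412456598786829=-0.00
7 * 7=49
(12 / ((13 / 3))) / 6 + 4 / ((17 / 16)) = 934 / 221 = 4.23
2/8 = 1/4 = 0.25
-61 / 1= -61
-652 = -652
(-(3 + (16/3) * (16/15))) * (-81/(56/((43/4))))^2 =-527037111/250880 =-2100.75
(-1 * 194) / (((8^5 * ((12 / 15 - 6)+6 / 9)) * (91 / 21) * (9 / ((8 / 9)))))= 485 / 16293888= 0.00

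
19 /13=1.46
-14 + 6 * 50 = 286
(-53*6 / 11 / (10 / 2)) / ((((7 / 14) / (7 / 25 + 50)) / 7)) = -5596164 / 1375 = -4069.94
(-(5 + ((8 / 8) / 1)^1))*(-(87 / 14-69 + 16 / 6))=-2525 / 7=-360.71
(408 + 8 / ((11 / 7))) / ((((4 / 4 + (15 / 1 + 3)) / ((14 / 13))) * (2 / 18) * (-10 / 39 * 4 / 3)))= -644112 / 1045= -616.38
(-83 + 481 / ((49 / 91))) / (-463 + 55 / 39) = -110604 / 63007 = -1.76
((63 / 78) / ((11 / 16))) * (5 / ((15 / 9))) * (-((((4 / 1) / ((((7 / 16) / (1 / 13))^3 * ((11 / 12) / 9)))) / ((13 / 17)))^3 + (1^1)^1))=-92057376471840975740176872 / 25563401476840332819286573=-3.60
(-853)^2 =727609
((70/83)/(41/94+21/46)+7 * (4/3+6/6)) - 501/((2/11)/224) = -617214.72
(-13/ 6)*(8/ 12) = -1.44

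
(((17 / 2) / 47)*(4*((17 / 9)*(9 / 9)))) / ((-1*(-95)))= 578 / 40185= 0.01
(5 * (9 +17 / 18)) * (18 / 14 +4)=33115 / 126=262.82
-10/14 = -0.71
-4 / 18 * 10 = -20 / 9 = -2.22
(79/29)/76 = 79/2204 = 0.04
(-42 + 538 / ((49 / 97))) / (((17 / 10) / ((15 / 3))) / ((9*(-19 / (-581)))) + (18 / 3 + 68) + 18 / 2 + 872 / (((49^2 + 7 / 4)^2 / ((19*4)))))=807955732677600 / 66472725494767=12.15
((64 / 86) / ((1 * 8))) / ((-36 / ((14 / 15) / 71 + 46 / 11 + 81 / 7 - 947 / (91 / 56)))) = 604461881 / 412567155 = 1.47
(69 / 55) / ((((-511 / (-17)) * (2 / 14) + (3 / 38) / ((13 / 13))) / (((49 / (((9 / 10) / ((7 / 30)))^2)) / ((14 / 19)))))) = 48414793 / 37756125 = 1.28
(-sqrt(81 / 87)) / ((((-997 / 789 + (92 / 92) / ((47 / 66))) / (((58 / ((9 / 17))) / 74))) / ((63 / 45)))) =-210137 * sqrt(87) / 137825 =-14.22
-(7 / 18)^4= -2401 / 104976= -0.02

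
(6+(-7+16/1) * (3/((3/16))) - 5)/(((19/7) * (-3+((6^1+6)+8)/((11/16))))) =1595/779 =2.05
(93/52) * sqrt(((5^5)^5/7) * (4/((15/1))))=7568359375 * sqrt(21)/182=190563624.85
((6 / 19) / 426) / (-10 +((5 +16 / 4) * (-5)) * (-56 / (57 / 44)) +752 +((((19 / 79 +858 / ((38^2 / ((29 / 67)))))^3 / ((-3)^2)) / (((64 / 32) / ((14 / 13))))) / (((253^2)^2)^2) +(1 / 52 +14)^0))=5769174893701524866335529475048447933528 / 20921722369237087777445211988193222370597847201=0.00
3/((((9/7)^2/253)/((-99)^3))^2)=66160013773252707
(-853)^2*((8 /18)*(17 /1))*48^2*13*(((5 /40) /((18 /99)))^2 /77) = 7075269916 /7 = 1010752845.14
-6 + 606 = 600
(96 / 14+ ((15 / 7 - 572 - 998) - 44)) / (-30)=107 / 2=53.50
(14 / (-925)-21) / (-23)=19439 / 21275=0.91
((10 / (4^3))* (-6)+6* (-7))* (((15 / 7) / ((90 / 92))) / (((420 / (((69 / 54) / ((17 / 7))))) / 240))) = -121141 / 4284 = -28.28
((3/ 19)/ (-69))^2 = 1/ 190969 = 0.00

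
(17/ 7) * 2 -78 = -512/ 7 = -73.14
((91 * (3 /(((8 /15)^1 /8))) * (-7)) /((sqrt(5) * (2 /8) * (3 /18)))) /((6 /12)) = -615330.13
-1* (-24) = 24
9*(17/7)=153/7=21.86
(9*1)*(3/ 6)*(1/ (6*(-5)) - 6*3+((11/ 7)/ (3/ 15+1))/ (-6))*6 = -68991/ 140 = -492.79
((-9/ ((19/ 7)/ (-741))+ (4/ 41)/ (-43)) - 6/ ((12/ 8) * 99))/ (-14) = -61261423/ 349074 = -175.50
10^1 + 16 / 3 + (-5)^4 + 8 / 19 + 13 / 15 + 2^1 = 643.62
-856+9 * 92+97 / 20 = -463 / 20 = -23.15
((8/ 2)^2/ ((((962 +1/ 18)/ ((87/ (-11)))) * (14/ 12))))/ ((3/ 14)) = -100224/ 190487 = -0.53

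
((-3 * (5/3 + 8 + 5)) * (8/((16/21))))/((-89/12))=5544/89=62.29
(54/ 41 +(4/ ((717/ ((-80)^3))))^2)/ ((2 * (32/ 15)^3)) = 420160.78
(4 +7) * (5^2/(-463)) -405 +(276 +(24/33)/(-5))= -129.74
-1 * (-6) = 6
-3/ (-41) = 3/ 41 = 0.07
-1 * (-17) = 17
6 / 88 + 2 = 91 / 44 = 2.07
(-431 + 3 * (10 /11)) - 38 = -5129 /11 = -466.27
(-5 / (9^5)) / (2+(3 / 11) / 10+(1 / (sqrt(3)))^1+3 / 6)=-38225 / 1081344654+15125 * sqrt(3) / 3244033962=-0.00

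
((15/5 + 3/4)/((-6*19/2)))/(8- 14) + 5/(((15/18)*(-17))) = -2651/7752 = -0.34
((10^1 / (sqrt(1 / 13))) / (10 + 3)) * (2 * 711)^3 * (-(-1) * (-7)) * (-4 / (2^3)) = 100639120680 * sqrt(13) / 13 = 27912269994.57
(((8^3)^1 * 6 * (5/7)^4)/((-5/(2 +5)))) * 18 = -6912000/343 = -20151.60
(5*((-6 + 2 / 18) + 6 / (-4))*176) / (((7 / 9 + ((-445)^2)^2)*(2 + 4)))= -665 / 24063075384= -0.00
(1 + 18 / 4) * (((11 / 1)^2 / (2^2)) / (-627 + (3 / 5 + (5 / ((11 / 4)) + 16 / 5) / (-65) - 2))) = -4758325 / 17974448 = -0.26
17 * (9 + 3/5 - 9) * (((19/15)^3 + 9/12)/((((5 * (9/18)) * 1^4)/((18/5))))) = 638537/15625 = 40.87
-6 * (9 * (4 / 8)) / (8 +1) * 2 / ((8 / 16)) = -12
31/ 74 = 0.42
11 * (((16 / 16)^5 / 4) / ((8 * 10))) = 0.03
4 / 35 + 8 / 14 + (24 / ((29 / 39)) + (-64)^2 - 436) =3748356 / 1015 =3692.96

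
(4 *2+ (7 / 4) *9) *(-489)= -46455 / 4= -11613.75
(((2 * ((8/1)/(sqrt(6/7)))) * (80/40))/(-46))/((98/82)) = -328 * sqrt(42)/3381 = -0.63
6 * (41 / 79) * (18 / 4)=1107 / 79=14.01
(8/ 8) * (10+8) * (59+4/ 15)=5334/ 5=1066.80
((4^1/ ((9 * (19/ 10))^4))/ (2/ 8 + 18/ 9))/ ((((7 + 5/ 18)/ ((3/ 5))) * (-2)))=-32000/ 37336575537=-0.00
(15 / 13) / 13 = 15 / 169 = 0.09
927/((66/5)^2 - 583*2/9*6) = -69525/45232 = -1.54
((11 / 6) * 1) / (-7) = -11 / 42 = -0.26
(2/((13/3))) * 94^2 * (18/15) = 318096/65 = 4893.78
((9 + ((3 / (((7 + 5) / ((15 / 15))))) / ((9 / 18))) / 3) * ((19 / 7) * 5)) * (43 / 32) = 224675 / 1344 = 167.17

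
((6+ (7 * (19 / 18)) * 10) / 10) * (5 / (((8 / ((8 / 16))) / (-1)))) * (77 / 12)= -55363 / 3456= -16.02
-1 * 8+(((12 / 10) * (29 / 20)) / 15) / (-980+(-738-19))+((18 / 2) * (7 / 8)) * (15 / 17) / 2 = -267284819 / 59058000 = -4.53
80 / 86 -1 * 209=-8947 / 43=-208.07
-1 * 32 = -32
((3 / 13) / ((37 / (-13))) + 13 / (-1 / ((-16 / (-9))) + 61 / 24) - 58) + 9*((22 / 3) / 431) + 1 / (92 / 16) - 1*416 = -16278706661 / 34844195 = -467.19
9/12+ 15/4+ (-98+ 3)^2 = 18059/2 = 9029.50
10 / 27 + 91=91.37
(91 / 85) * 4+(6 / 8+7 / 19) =5.40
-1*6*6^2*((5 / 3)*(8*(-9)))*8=207360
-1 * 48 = -48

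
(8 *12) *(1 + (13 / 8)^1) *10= 2520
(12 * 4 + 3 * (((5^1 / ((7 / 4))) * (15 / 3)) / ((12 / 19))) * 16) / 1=7936 / 7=1133.71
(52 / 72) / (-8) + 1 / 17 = -0.03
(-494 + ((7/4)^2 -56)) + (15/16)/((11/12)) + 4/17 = -1632673/2992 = -545.68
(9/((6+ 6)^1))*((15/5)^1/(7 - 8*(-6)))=9/220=0.04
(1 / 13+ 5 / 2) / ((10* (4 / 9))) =603 / 1040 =0.58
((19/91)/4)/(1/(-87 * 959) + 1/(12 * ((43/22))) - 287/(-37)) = 120099817/17945279742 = 0.01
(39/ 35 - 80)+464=13479/ 35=385.11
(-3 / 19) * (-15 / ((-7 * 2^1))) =-45 / 266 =-0.17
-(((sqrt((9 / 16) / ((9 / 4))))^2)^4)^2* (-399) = 399 / 65536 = 0.01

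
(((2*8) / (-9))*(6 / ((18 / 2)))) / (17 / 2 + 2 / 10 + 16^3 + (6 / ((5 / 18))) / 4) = -320 / 1109727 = -0.00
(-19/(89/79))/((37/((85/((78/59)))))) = -7527515/256854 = -29.31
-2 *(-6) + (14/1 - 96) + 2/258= -9029/129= -69.99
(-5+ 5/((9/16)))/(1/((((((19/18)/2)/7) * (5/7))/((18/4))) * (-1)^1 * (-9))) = 475/1134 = 0.42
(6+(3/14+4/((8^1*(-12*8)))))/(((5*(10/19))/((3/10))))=31711/44800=0.71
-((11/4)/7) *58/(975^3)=-319/12976031250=-0.00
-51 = -51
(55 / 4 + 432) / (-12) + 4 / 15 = -8851 / 240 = -36.88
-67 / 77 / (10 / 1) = -0.09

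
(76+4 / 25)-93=-16.84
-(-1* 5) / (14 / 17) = 85 / 14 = 6.07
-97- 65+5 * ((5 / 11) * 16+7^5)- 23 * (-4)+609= 930714 / 11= 84610.36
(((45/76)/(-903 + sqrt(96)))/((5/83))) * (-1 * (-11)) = -2473317/20654596 - 2739 * sqrt(6)/5163649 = -0.12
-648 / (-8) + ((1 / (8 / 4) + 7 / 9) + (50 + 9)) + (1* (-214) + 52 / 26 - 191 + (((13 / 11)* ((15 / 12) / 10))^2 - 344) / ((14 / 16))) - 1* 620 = -77744851 / 60984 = -1274.84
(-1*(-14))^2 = 196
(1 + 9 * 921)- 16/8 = 8288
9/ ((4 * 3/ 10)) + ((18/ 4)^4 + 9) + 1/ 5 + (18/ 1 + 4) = 35901/ 80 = 448.76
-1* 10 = -10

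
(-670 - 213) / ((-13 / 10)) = 8830 / 13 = 679.23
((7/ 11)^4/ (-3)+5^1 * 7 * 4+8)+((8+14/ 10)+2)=34994626/ 219615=159.35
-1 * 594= -594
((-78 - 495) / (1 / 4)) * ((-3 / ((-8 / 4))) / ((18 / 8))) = -1528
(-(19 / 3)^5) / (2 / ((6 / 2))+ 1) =-2476099 / 405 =-6113.82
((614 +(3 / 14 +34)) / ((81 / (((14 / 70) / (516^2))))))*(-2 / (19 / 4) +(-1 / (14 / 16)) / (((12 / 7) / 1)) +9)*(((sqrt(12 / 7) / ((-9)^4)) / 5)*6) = 54571*sqrt(21) / 21955983234696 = 0.00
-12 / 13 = -0.92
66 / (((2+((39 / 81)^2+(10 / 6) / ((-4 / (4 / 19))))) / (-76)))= -34738308 / 14849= -2339.44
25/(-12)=-25/12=-2.08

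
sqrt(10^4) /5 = 20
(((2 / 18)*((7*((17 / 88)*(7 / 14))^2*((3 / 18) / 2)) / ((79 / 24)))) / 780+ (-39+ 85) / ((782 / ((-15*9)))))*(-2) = 1159560196009 / 73009347840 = 15.88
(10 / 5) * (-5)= -10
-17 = -17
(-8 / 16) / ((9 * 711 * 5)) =-1 / 63990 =-0.00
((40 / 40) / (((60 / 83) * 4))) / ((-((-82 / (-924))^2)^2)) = -78777964881 / 14128805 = -5575.70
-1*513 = -513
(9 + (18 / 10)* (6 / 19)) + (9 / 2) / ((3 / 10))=2334 / 95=24.57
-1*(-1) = 1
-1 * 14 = -14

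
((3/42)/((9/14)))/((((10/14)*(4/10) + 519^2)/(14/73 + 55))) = 9401/412930851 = 0.00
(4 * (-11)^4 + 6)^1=58570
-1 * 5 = -5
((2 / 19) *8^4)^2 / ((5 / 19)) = 67108864 / 95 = 706409.09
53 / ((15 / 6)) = 106 / 5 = 21.20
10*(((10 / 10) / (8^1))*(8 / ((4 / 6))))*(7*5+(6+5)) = 690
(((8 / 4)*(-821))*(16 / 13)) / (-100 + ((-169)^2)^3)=-26272 / 302875106590953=-0.00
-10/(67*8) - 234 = -62717/268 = -234.02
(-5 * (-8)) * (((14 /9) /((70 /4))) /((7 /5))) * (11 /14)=880 /441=2.00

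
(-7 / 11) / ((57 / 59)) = -413 / 627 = -0.66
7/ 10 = 0.70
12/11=1.09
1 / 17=0.06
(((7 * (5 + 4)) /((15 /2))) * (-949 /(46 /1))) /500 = -19929 /57500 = -0.35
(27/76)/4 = 0.09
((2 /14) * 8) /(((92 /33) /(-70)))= -660 /23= -28.70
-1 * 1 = -1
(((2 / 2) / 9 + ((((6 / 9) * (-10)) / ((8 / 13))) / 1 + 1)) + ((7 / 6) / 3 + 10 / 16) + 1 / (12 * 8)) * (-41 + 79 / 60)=397627 / 1152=345.16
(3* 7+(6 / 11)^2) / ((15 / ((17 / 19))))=14603 / 11495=1.27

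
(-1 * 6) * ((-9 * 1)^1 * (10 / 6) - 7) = 132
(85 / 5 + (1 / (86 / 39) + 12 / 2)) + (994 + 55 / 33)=262933 / 258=1019.12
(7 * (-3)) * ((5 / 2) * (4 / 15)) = -14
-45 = -45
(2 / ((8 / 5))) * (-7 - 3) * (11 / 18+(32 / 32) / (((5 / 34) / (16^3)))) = -12534035 / 36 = -348167.64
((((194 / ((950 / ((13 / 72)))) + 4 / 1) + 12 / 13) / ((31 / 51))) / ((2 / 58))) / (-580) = -37488281 / 91884000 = -0.41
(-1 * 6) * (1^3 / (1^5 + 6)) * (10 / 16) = -15 / 28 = -0.54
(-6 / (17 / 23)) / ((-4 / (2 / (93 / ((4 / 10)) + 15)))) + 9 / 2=4.52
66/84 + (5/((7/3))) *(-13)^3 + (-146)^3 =-3116843.07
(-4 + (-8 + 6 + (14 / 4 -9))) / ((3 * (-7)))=23 / 42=0.55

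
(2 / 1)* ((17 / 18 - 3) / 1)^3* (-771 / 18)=13017821 / 17496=744.05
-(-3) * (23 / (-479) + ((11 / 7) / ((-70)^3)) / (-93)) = -5135733731 / 35652449000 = -0.14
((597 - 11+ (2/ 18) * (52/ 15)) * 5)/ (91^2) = 0.35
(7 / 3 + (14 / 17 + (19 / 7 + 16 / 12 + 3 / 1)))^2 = 104.13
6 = 6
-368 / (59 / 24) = -8832 / 59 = -149.69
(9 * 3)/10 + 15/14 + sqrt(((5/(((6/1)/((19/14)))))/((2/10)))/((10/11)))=sqrt(43890)/84 + 132/35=6.27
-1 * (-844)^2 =-712336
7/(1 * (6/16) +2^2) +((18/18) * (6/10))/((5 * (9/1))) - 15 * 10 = -11129/75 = -148.39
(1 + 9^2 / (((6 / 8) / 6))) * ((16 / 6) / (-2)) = -2596 / 3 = -865.33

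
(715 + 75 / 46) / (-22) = -32.57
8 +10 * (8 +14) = 228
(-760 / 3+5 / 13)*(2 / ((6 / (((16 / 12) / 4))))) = -9865 / 351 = -28.11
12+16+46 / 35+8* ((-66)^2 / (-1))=-1218654 / 35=-34818.69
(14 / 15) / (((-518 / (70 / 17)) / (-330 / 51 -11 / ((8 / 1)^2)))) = 16863 / 342176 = 0.05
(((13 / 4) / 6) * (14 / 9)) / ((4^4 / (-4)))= -91 / 6912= -0.01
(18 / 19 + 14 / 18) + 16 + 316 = 57067 / 171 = 333.73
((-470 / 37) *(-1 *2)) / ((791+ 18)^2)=940 / 24215797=0.00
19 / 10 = 1.90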